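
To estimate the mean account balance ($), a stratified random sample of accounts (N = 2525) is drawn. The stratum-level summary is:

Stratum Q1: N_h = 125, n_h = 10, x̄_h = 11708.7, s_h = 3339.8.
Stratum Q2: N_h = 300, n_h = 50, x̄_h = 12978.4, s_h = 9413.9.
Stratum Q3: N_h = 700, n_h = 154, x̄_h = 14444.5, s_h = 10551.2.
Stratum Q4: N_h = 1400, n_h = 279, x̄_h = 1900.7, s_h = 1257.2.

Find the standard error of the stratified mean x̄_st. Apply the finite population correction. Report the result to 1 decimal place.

V̂(x̄_st) = Σ W_h² (1 − n_h/N_h) s_h²/n_h, with W_h = N_h/N and N = 2525:
  stratum Q1: (125/2525)²·(1 − 10/125)·3339.8²/10 = 2514.93
  stratum Q2: (300/2525)²·(1 − 50/300)·9413.9²/50 = 20850.1
  stratum Q3: (700/2525)²·(1 − 154/700)·10551.2²/154 = 43336.2
  stratum Q4: (1400/2525)²·(1 − 279/1400)·1257.2²/279 = 1394.49
V̂(x̄_st) = 68095.7
SE(x̄_st) = √68095.7 = 260.952

SE(x̄_st) ≈ 261.0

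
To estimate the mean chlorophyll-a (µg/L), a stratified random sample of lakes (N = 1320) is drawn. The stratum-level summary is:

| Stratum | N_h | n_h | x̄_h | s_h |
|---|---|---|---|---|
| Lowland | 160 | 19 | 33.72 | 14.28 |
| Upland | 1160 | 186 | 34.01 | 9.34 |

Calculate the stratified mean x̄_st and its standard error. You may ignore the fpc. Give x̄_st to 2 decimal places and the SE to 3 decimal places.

x̄_st ≈ 33.97, SE ≈ 0.721

x̄_st = Σ W_h x̄_h = (160·33.72 + 1160·34.01)/1320 = 33.97485
V̂(x̄_st) = Σ W_h² s_h²/n_h, with W_h = N_h/N and N = 1320:
  stratum Lowland: (160/1320)²·14.28²/19 = 0.157687
  stratum Upland: (1160/1320)²·9.34²/186 = 0.3622
V̂(x̄_st) = 0.519887
SE(x̄_st) = √0.519887 = 0.721032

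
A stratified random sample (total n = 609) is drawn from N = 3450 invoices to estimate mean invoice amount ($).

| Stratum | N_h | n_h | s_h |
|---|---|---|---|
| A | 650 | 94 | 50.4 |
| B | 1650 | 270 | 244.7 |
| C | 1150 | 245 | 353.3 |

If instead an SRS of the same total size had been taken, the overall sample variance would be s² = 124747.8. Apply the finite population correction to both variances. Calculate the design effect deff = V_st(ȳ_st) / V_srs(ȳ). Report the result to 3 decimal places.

V̂(ȳ_st) = Σ W_h² (1 − n_h/N_h) s_h²/n_h, with W_h = N_h/N and N = 3450:
  stratum A: (650/3450)²·(1 − 94/650)·50.4²/94 = 0.820509
  stratum B: (1650/3450)²·(1 − 270/1650)·244.7²/270 = 42.4257
  stratum C: (1150/3450)²·(1 − 245/1150)·353.3²/245 = 44.5481
V_st = 87.7943
V_srs = (1 − 609/3450)·124747.8/609 = 168.682
deff = V_st / V_srs = 87.7943/168.682 = 0.5205

deff ≈ 0.520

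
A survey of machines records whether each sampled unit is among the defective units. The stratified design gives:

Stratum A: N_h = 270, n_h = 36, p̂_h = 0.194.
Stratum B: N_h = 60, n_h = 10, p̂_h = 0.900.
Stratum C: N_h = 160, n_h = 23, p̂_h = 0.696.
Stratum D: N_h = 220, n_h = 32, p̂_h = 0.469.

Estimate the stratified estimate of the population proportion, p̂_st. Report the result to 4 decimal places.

p̂_st ≈ 0.4520

N = 710; stratum weights W_h = N_h/N.
p̂_st = Σ W_h p̂_h = (270·0.194 + 60·0.900 + 160·0.696 + 220·0.469)/710 = 0.45200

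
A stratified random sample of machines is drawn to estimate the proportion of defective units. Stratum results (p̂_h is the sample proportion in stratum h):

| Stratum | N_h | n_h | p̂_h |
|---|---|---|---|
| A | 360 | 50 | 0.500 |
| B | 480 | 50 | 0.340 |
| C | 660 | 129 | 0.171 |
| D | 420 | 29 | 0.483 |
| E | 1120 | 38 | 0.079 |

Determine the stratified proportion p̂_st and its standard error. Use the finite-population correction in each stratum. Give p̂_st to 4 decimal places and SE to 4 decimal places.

p̂_st ≈ 0.2459, SE ≈ 0.0249

N = 3040; stratum weights W_h = N_h/N.
p̂_st = Σ W_h p̂_h = (360·0.500 + 480·0.340 + 660·0.171 + 420·0.483 + 1120·0.079)/3040 = 0.24586
V̂(p̂_st) = Σ W_h² (1 − n_h/N_h) p̂_h(1−p̂_h)/(n_h−1):
  stratum A: (360/3040)²·(1 − 50/360)·0.500·0.500/49 = 6.16114e-05
  stratum B: (480/3040)²·(1 − 50/480)·0.340·0.660/49 = 0.00010228
  stratum C: (660/3040)²·(1 − 129/660)·0.171·0.829/128 = 4.19983e-05
  stratum D: (420/3040)²·(1 − 29/420)·0.483·0.517/28 = 0.000158474
  stratum E: (1120/3040)²·(1 − 38/1120)·0.079·0.921/37 = 0.000257859
V̂(p̂_st) = 0.000622223; SE = √V̂ = 0.0249444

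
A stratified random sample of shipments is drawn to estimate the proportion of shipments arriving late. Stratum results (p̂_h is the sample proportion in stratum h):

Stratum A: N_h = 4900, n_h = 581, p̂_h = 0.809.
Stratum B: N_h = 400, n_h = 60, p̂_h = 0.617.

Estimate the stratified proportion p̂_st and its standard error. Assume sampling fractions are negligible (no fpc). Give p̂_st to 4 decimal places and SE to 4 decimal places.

N = 5300; stratum weights W_h = N_h/N.
p̂_st = Σ W_h p̂_h = (4900·0.809 + 400·0.617)/5300 = 0.79451
V̂(p̂_st) = Σ W_h² p̂_h(1−p̂_h)/(n_h−1):
  stratum A: (4900/5300)²·0.809·0.191/580 = 0.000227716
  stratum B: (400/5300)²·0.617·0.383/59 = 2.28139e-05
V̂(p̂_st) = 0.00025053; SE = √V̂ = 0.0158282

p̂_st ≈ 0.7945, SE ≈ 0.0158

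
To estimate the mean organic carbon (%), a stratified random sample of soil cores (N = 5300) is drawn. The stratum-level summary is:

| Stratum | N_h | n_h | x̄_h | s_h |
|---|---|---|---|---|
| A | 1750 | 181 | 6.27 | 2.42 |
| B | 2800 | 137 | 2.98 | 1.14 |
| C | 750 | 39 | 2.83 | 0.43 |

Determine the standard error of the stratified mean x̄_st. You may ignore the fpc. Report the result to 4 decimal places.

V̂(x̄_st) = Σ W_h² s_h²/n_h, with W_h = N_h/N and N = 5300:
  stratum A: (1750/5300)²·2.42²/181 = 0.00352758
  stratum B: (2800/5300)²·1.14²/137 = 0.00264761
  stratum C: (750/5300)²·0.43²/39 = 9.49387e-05
V̂(x̄_st) = 0.00627012
SE(x̄_st) = √0.00627012 = 0.0791841

SE(x̄_st) ≈ 0.0792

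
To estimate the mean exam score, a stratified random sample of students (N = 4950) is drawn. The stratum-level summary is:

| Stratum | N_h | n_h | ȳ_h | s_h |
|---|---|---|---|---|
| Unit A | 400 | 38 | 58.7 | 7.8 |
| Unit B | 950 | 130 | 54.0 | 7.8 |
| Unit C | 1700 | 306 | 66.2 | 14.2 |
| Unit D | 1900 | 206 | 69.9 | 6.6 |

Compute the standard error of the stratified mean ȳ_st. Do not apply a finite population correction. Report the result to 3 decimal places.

V̂(ȳ_st) = Σ W_h² s_h²/n_h, with W_h = N_h/N and N = 4950:
  stratum Unit A: (400/4950)²·7.8²/38 = 0.0104548
  stratum Unit B: (950/4950)²·7.8²/130 = 0.0172378
  stratum Unit C: (1700/4950)²·14.2²/306 = 0.0777218
  stratum Unit D: (1900/4950)²·6.6²/206 = 0.0311543
V̂(ȳ_st) = 0.136569
SE(ȳ_st) = √0.136569 = 0.369552

SE(ȳ_st) ≈ 0.370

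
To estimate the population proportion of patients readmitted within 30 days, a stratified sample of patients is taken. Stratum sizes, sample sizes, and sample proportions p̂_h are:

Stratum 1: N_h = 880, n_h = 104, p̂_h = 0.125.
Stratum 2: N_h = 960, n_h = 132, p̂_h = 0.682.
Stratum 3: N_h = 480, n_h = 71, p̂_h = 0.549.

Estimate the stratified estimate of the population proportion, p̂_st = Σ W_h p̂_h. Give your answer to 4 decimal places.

N = 2320; stratum weights W_h = N_h/N.
p̂_st = Σ W_h p̂_h = (880·0.125 + 960·0.682 + 480·0.549)/2320 = 0.44321

p̂_st ≈ 0.4432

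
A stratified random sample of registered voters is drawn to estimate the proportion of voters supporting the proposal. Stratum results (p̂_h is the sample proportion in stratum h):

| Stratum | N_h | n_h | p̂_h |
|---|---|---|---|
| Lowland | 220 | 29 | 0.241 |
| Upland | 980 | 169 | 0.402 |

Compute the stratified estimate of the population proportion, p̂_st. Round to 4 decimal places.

N = 1200; stratum weights W_h = N_h/N.
p̂_st = Σ W_h p̂_h = (220·0.241 + 980·0.402)/1200 = 0.37248

p̂_st ≈ 0.3725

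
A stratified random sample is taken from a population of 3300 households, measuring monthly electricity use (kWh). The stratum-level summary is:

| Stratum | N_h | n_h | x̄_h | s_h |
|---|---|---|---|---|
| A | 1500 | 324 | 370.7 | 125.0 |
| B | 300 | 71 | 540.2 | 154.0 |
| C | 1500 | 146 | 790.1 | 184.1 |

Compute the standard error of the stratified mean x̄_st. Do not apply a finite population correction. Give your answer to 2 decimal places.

SE(x̄_st) ≈ 7.79

V̂(x̄_st) = Σ W_h² s_h²/n_h, with W_h = N_h/N and N = 3300:
  stratum A: (1500/3300)²·125.0²/324 = 9.96391
  stratum B: (300/3300)²·154.0²/71 = 2.76056
  stratum C: (1500/3300)²·184.1²/146 = 47.9633
V̂(x̄_st) = 60.6878
SE(x̄_st) = √60.6878 = 7.79024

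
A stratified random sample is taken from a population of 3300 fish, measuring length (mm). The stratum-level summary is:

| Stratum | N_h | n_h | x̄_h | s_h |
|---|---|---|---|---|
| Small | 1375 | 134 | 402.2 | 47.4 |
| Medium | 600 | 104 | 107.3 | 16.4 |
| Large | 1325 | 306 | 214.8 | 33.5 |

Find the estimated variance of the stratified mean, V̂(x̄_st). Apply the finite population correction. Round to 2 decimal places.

V̂(x̄_st) = Σ W_h² (1 − n_h/N_h) s_h²/n_h, with W_h = N_h/N and N = 3300:
  stratum Small: (1375/3300)²·(1 − 134/1375)·47.4²/134 = 2.62723
  stratum Medium: (600/3300)²·(1 − 104/600)·16.4²/104 = 0.070674
  stratum Large: (1325/3300)²·(1 − 306/1325)·33.5²/306 = 0.454706
V̂(x̄_st) = 3.15261

V̂(x̄_st) ≈ 3.15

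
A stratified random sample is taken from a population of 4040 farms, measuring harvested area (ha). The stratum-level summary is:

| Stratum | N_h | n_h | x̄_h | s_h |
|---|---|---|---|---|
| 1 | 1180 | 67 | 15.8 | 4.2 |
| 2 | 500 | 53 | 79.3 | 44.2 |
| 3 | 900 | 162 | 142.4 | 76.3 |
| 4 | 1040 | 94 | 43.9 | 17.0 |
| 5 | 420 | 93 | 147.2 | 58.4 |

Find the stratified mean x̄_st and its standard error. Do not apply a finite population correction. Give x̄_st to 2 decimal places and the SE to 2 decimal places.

x̄_st ≈ 72.76, SE ≈ 1.72

x̄_st = Σ W_h x̄_h = (1180·15.8 + 500·79.3 + 900·142.4 + 1040·43.9 + 420·147.2)/4040 = 72.75594
V̂(x̄_st) = Σ W_h² s_h²/n_h, with W_h = N_h/N and N = 4040:
  stratum 1: (1180/4040)²·4.2²/67 = 0.0224608
  stratum 2: (500/4040)²·44.2²/53 = 0.564607
  stratum 3: (900/4040)²·76.3²/162 = 1.78343
  stratum 4: (1040/4040)²·17.0²/94 = 0.203739
  stratum 5: (420/4040)²·58.4²/93 = 0.39635
V̂(x̄_st) = 2.97059
SE(x̄_st) = √2.97059 = 1.72354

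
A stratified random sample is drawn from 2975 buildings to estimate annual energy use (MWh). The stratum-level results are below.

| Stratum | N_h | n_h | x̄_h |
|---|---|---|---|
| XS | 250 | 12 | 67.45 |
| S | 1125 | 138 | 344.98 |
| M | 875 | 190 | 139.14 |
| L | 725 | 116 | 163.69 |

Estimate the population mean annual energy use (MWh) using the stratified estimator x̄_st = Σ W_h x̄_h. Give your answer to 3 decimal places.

x̄_st ≈ 216.937

N = Σ N_h = 2975. Stratum weights W_h = N_h/N.
x̄_st = (250·67.45 + 1125·344.98 + 875·139.14 + 725·163.69) / 2975 = 216.93706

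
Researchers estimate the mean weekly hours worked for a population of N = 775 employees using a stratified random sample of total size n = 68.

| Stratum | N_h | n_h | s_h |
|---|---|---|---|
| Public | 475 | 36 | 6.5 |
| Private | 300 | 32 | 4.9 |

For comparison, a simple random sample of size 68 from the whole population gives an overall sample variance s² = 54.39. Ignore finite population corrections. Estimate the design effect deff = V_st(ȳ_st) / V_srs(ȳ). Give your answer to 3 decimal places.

V̂(ȳ_st) = Σ W_h² s_h²/n_h, with W_h = N_h/N and N = 775:
  stratum Public: (475/775)²·6.5²/36 = 0.440867
  stratum Private: (300/775)²·4.9²/32 = 0.11243
V_st = 0.553297
V_srs = s²/n = 54.39/68 = 0.799853
deff = V_st / V_srs = 0.553297/0.799853 = 0.6917

deff ≈ 0.692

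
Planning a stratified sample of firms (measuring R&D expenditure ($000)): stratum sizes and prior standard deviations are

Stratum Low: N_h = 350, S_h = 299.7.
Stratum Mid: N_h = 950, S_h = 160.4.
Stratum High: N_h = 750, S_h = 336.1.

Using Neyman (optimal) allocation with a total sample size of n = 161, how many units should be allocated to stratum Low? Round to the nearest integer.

Neyman allocation: n_h = n · N_h S_h / Σ N_i S_i, with n = 161.
  stratum Low: N_h·S_h = 350·299.7 = 104895.00
  stratum Mid: N_h·S_h = 950·160.4 = 152380.00
  stratum High: N_h·S_h = 750·336.1 = 252075.00
Σ N_h S_h = 509350.00
n for stratum Low = 161·104895.00/509350.00 = 33.156 → 33

33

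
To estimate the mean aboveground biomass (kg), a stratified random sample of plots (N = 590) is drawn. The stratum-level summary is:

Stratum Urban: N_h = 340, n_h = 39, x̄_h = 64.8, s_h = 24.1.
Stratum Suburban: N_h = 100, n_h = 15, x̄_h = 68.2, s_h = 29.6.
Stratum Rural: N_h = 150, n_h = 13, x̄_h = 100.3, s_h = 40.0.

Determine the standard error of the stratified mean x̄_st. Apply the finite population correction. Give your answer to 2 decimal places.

SE(x̄_st) ≈ 3.62

V̂(x̄_st) = Σ W_h² (1 − n_h/N_h) s_h²/n_h, with W_h = N_h/N and N = 590:
  stratum Urban: (340/590)²·(1 − 39/340)·24.1²/39 = 4.37835
  stratum Suburban: (100/590)²·(1 − 15/100)·29.6²/15 = 1.42629
  stratum Rural: (150/590)²·(1 − 13/150)·40.0²/13 = 7.26582
V̂(x̄_st) = 13.0705
SE(x̄_st) = √13.0705 = 3.61531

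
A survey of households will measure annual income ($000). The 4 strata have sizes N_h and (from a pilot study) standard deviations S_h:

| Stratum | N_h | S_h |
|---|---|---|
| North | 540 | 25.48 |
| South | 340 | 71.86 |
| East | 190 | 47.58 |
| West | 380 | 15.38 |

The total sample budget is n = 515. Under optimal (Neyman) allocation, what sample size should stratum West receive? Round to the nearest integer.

57

Neyman allocation: n_h = n · N_h S_h / Σ N_i S_i, with n = 515.
  stratum North: N_h·S_h = 540·25.48 = 13759.20
  stratum South: N_h·S_h = 340·71.86 = 24432.40
  stratum East: N_h·S_h = 190·47.58 = 9040.20
  stratum West: N_h·S_h = 380·15.38 = 5844.40
Σ N_h S_h = 53076.20
n for stratum West = 515·5844.40/53076.20 = 56.708 → 57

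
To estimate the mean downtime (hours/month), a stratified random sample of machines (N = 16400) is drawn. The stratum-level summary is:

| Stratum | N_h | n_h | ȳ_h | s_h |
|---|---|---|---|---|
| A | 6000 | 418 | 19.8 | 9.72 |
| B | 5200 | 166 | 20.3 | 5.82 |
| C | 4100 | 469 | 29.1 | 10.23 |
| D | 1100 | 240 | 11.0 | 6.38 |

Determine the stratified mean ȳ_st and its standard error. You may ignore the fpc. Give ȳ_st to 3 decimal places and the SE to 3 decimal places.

ȳ_st ≈ 21.693, SE ≈ 0.256

ȳ_st = Σ W_h ȳ_h = (6000·19.8 + 5200·20.3 + 4100·29.1 + 1100·11.0)/16400 = 21.69329
V̂(ȳ_st) = Σ W_h² s_h²/n_h, with W_h = N_h/N and N = 16400:
  stratum A: (6000/16400)²·9.72²/418 = 0.0302532
  stratum B: (5200/16400)²·5.82²/166 = 0.0205143
  stratum C: (4100/16400)²·10.23²/469 = 0.0139463
  stratum D: (1100/16400)²·6.38²/240 = 0.000763006
V̂(ȳ_st) = 0.0654768
SE(ȳ_st) = √0.0654768 = 0.255884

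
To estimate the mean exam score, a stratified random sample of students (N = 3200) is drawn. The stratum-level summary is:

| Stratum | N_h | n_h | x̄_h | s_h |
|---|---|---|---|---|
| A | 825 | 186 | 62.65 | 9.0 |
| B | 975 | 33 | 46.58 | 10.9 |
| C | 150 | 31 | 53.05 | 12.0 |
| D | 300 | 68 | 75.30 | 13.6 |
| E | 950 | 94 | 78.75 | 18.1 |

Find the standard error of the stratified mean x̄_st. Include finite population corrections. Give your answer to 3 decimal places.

SE(x̄_st) ≈ 0.805

V̂(x̄_st) = Σ W_h² (1 − n_h/N_h) s_h²/n_h, with W_h = N_h/N and N = 3200:
  stratum A: (825/3200)²·(1 − 186/825)·9.0²/186 = 0.0224196
  stratum B: (975/3200)²·(1 − 33/975)·10.9²/33 = 0.32292
  stratum C: (150/3200)²·(1 − 31/150)·12.0²/31 = 0.00809728
  stratum D: (300/3200)²·(1 − 68/300)·13.6²/68 = 0.0184875
  stratum E: (950/3200)²·(1 − 94/950)·18.1²/94 = 0.276775
V̂(x̄_st) = 0.648699
SE(x̄_st) = √0.648699 = 0.805419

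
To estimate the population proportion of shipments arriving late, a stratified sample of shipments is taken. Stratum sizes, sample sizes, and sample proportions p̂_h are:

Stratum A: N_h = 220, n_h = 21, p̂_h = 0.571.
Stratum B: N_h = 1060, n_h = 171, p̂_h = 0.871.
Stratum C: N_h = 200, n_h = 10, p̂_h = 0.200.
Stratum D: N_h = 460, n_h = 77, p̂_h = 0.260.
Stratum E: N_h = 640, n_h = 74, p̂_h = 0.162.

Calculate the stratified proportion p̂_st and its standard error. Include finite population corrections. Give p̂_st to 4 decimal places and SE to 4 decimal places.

N = 2580; stratum weights W_h = N_h/N.
p̂_st = Σ W_h p̂_h = (220·0.571 + 1060·0.871 + 200·0.200 + 460·0.260 + 640·0.162)/2580 = 0.50859
V̂(p̂_st) = Σ W_h² (1 − n_h/N_h) p̂_h(1−p̂_h)/(n_h−1):
  stratum A: (220/2580)²·(1 − 21/220)·0.571·0.429/20 = 8.05563e-05
  stratum B: (1060/2580)²·(1 − 171/1060)·0.871·0.129/170 = 9.3568e-05
  stratum C: (200/2580)²·(1 − 10/200)·0.200·0.800/9 = 0.00010149
  stratum D: (460/2580)²·(1 − 77/460)·0.260·0.740/76 = 6.70052e-05
  stratum E: (640/2580)²·(1 − 74/640)·0.162·0.838/73 = 0.000101203
V̂(p̂_st) = 0.000443822; SE = √V̂ = 0.0210671

p̂_st ≈ 0.5086, SE ≈ 0.0211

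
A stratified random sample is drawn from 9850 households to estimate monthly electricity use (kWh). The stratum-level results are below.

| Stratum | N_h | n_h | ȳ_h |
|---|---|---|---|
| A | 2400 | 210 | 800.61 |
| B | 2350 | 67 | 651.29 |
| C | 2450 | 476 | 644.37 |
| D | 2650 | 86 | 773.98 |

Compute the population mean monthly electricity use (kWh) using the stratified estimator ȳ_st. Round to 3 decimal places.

ȳ_st ≈ 718.959

N = Σ N_h = 9850. Stratum weights W_h = N_h/N.
ȳ_st = (2400·800.61 + 2350·651.29 + 2450·644.37 + 2650·773.98) / 9850 = 718.95929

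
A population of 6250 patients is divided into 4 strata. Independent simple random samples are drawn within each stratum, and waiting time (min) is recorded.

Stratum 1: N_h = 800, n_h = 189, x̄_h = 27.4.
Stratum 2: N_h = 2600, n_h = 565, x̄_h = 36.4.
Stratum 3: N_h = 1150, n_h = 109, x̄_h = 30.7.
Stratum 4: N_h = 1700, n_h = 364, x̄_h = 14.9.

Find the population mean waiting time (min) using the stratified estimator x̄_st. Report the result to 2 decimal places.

x̄_st ≈ 28.35

N = Σ N_h = 6250. Stratum weights W_h = N_h/N.
x̄_st = (800·27.4 + 2600·36.4 + 1150·30.7 + 1700·14.9) / 6250 = 28.3512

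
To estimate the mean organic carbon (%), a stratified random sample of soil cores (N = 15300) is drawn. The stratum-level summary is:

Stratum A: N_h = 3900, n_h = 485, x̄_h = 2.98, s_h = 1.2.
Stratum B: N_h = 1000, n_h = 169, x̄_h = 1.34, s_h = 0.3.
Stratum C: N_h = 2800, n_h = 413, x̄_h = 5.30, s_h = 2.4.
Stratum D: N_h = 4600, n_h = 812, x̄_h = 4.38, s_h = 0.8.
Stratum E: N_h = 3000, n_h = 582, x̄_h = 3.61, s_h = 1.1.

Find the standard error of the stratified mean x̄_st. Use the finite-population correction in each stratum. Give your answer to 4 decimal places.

V̂(x̄_st) = Σ W_h² (1 − n_h/N_h) s_h²/n_h, with W_h = N_h/N and N = 15300:
  stratum A: (3900/15300)²·(1 − 485/3900)·1.2²/485 = 0.000168925
  stratum B: (1000/15300)²·(1 − 169/1000)·0.3²/169 = 1.89049e-06
  stratum C: (2800/15300)²·(1 − 413/2800)·2.4²/413 = 0.000398199
  stratum D: (4600/15300)²·(1 − 812/4600)·0.8²/812 = 5.8669e-05
  stratum E: (3000/15300)²·(1 − 582/3000)·1.1²/582 = 6.44254e-05
V̂(x̄_st) = 0.000692108
SE(x̄_st) = √0.000692108 = 0.026308

SE(x̄_st) ≈ 0.0263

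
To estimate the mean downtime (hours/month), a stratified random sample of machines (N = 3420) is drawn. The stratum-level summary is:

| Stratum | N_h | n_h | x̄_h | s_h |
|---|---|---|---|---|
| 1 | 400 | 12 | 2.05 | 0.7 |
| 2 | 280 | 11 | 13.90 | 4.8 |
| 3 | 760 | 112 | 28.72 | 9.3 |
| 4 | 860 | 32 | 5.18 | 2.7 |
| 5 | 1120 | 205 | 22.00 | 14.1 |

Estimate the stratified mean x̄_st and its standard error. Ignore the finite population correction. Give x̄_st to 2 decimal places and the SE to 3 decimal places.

x̄_st ≈ 16.27, SE ≈ 0.414

x̄_st = Σ W_h x̄_h = (400·2.05 + 280·13.90 + 760·28.72 + 860·5.18 + 1120·22.00)/3420 = 16.26725
V̂(x̄_st) = Σ W_h² s_h²/n_h, with W_h = N_h/N and N = 3420:
  stratum 1: (400/3420)²·0.7²/12 = 0.000558576
  stratum 2: (280/3420)²·4.8²/11 = 0.0140396
  stratum 3: (760/3420)²·9.3²/112 = 0.0381349
  stratum 4: (860/3420)²·2.7²/32 = 0.0144053
  stratum 5: (1120/3420)²·14.1²/205 = 0.104008
V̂(x̄_st) = 0.171147
SE(x̄_st) = √0.171147 = 0.413699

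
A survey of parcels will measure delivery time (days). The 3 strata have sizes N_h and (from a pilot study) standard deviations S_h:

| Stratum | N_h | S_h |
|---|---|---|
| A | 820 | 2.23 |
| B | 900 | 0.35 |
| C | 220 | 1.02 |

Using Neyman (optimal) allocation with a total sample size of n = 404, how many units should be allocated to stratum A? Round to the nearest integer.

Neyman allocation: n_h = n · N_h S_h / Σ N_i S_i, with n = 404.
  stratum A: N_h·S_h = 820·2.23 = 1828.60
  stratum B: N_h·S_h = 900·0.35 = 315.00
  stratum C: N_h·S_h = 220·1.02 = 224.40
Σ N_h S_h = 2368.00
n for stratum A = 404·1828.60/2368.00 = 311.974 → 312

312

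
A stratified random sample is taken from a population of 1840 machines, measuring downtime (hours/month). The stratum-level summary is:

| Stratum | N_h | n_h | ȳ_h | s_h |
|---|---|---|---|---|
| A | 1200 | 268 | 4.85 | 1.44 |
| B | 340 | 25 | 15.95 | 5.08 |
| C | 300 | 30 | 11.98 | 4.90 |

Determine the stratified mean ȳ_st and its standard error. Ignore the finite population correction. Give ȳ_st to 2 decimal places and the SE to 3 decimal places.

ȳ_st ≈ 8.06, SE ≈ 0.245

ȳ_st = Σ W_h ȳ_h = (1200·4.85 + 340·15.95 + 300·11.98)/1840 = 8.06359
V̂(ȳ_st) = Σ W_h² s_h²/n_h, with W_h = N_h/N and N = 1840:
  stratum A: (1200/1840)²·1.44²/268 = 0.00329092
  stratum B: (340/1840)²·5.08²/25 = 0.035246
  stratum C: (300/1840)²·4.90²/30 = 0.0212754
V̂(ȳ_st) = 0.0598123
SE(ȳ_st) = √0.0598123 = 0.244566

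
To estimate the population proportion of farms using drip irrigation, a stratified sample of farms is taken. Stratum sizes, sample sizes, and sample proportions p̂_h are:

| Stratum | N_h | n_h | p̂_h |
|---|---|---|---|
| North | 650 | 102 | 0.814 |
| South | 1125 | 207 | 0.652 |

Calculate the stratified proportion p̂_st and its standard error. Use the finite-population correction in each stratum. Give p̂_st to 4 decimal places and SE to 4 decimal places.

p̂_st ≈ 0.7113, SE ≈ 0.0230

N = 1775; stratum weights W_h = N_h/N.
p̂_st = Σ W_h p̂_h = (650·0.814 + 1125·0.652)/1775 = 0.71132
V̂(p̂_st) = Σ W_h² (1 − n_h/N_h) p̂_h(1−p̂_h)/(n_h−1):
  stratum North: (650/1775)²·(1 − 102/650)·0.814·0.186/101 = 0.000169478
  stratum South: (1125/1775)²·(1 − 207/1125)·0.652·0.348/206 = 0.000361042
V̂(p̂_st) = 0.00053052; SE = √V̂ = 0.023033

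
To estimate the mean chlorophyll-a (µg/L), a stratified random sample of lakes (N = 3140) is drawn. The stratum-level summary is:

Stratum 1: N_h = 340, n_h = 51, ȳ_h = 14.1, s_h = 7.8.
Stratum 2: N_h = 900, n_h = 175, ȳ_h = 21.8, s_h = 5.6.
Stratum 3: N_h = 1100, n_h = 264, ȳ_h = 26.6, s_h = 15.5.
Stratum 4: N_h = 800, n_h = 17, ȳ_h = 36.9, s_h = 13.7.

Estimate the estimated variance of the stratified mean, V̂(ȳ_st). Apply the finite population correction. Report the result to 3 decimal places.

V̂(ȳ_st) = Σ W_h² (1 − n_h/N_h) s_h²/n_h, with W_h = N_h/N and N = 3140:
  stratum 1: (340/3140)²·(1 − 51/340)·7.8²/51 = 0.0118888
  stratum 2: (900/3140)²·(1 − 175/900)·5.6²/175 = 0.0118593
  stratum 3: (1100/3140)²·(1 − 264/1100)·15.5²/264 = 0.0848788
  stratum 4: (800/3140)²·(1 − 17/800)·13.7²/17 = 0.701431
V̂(ȳ_st) = 0.810057

V̂(ȳ_st) ≈ 0.810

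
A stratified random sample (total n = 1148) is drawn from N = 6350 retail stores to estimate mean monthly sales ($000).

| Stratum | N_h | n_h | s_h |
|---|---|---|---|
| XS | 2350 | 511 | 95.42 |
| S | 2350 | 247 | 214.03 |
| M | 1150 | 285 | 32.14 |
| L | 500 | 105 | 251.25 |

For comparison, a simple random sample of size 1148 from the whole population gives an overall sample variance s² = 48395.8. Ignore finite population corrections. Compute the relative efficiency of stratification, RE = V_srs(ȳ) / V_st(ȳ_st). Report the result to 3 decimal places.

RE ≈ 1.330

V̂(ȳ_st) = Σ W_h² s_h²/n_h, with W_h = N_h/N and N = 6350:
  stratum XS: (2350/6350)²·95.42²/511 = 2.44032
  stratum S: (2350/6350)²·214.03²/247 = 25.4004
  stratum M: (1150/6350)²·32.14²/285 = 0.118876
  stratum L: (500/6350)²·251.25²/105 = 3.72748
V_st = 31.6871
V_srs = s²/n = 48395.8/1148 = 42.1566
Relative efficiency = V_srs / V_st = 42.1566/31.6871 = 1.3304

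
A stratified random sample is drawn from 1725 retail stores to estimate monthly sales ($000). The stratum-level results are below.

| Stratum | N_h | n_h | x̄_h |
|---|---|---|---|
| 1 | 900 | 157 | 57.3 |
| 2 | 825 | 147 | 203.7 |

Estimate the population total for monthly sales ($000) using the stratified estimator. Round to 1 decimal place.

τ̂_st = Σ N_h x̄_h = 900·57.3 + 825·203.7 = 219622.5

τ̂_st ≈ 219622.5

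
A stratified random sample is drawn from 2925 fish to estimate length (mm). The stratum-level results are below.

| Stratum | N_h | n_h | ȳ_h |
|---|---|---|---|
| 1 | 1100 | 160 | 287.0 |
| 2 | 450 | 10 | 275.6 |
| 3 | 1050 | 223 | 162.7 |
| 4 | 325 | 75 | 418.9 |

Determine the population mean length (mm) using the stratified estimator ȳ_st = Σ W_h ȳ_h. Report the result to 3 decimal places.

N = Σ N_h = 2925. Stratum weights W_h = N_h/N.
ȳ_st = (1100·287.0 + 450·275.6 + 1050·162.7 + 325·418.9) / 2925 = 255.28120

ȳ_st ≈ 255.281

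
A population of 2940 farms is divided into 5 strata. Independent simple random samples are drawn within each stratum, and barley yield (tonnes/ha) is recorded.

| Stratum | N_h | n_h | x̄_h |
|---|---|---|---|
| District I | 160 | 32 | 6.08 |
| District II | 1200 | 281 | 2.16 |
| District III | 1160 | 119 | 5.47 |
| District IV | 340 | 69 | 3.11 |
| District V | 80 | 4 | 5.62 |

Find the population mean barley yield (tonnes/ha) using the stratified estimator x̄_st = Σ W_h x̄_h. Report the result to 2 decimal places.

N = Σ N_h = 2940. Stratum weights W_h = N_h/N.
x̄_st = (160·6.08 + 1200·2.16 + 1160·5.47 + 340·3.11 + 80·5.62) / 2940 = 3.8833

x̄_st ≈ 3.88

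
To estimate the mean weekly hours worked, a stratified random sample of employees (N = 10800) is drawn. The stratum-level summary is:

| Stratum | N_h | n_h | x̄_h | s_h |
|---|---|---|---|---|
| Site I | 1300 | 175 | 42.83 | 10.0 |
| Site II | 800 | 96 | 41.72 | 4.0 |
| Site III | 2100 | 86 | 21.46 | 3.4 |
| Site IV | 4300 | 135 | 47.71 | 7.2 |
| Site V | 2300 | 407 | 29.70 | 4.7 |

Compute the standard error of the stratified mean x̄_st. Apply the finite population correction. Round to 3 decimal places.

SE(x̄_st) ≈ 0.272

V̂(x̄_st) = Σ W_h² (1 − n_h/N_h) s_h²/n_h, with W_h = N_h/N and N = 10800:
  stratum Site I: (1300/10800)²·(1 − 175/1300)·10.0²/175 = 0.0071649
  stratum Site II: (800/10800)²·(1 − 96/800)·4.0²/96 = 0.000804755
  stratum Site III: (2100/10800)²·(1 − 86/2100)·3.4²/86 = 0.00487406
  stratum Site IV: (4300/10800)²·(1 − 135/4300)·7.2²/135 = 0.0589613
  stratum Site V: (2300/10800)²·(1 − 407/2300)·4.7²/407 = 0.00202597
V̂(x̄_st) = 0.073831
SE(x̄_st) = √0.073831 = 0.271719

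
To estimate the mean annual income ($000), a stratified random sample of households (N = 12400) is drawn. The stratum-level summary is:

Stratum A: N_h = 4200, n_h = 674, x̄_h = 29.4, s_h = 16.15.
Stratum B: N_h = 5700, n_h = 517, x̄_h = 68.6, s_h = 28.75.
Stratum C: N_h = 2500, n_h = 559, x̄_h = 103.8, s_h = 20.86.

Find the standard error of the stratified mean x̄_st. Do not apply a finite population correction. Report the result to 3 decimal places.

V̂(x̄_st) = Σ W_h² s_h²/n_h, with W_h = N_h/N and N = 12400:
  stratum A: (4200/12400)²·16.15²/674 = 0.0443956
  stratum B: (5700/12400)²·28.75²/517 = 0.337825
  stratum C: (2500/12400)²·20.86²/559 = 0.0316412
V̂(x̄_st) = 0.413862
SE(x̄_st) = √0.413862 = 0.643321

SE(x̄_st) ≈ 0.643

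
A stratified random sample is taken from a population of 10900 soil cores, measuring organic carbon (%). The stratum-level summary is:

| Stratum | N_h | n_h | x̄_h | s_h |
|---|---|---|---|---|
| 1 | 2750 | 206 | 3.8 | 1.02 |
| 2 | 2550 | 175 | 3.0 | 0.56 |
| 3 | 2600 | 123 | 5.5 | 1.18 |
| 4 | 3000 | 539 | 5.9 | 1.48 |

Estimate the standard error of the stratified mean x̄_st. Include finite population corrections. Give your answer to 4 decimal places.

SE(x̄_st) ≈ 0.0354

V̂(x̄_st) = Σ W_h² (1 − n_h/N_h) s_h²/n_h, with W_h = N_h/N and N = 10900:
  stratum 1: (2750/10900)²·(1 − 206/2750)·1.02²/206 = 0.000297392
  stratum 2: (2550/10900)²·(1 − 175/2550)·0.56²/175 = 9.13458e-05
  stratum 3: (2600/10900)²·(1 − 123/2600)·1.18²/123 = 0.000613628
  stratum 4: (3000/10900)²·(1 − 539/3000)·1.48²/539 = 0.000252531
V̂(x̄_st) = 0.0012549
SE(x̄_st) = √0.0012549 = 0.0354245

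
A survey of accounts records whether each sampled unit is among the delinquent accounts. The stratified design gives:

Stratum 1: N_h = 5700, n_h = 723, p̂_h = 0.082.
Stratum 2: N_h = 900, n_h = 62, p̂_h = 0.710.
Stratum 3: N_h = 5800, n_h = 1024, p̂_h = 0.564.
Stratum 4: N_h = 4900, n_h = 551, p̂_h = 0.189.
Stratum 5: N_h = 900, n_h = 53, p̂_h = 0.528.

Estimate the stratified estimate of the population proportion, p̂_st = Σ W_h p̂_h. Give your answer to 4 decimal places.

N = 18200; stratum weights W_h = N_h/N.
p̂_st = Σ W_h p̂_h = (5700·0.082 + 900·0.710 + 5800·0.564 + 4900·0.189 + 900·0.528)/18200 = 0.31752

p̂_st ≈ 0.3175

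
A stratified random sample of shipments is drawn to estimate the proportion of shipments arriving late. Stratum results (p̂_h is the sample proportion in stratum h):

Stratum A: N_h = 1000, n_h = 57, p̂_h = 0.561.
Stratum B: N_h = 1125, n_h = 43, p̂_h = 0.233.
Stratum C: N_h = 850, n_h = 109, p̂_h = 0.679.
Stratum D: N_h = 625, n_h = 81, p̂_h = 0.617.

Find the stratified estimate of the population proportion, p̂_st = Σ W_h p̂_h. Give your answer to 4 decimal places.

N = 3600; stratum weights W_h = N_h/N.
p̂_st = Σ W_h p̂_h = (1000·0.561 + 1125·0.233 + 850·0.679 + 625·0.617)/3600 = 0.49608

p̂_st ≈ 0.4961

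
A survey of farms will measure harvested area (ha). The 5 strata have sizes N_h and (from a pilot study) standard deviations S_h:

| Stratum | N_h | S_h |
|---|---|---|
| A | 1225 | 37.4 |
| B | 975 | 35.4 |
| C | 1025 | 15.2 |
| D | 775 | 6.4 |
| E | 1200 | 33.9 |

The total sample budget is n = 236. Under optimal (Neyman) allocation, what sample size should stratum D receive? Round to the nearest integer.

Neyman allocation: n_h = n · N_h S_h / Σ N_i S_i, with n = 236.
  stratum A: N_h·S_h = 1225·37.4 = 45815.00
  stratum B: N_h·S_h = 975·35.4 = 34515.00
  stratum C: N_h·S_h = 1025·15.2 = 15580.00
  stratum D: N_h·S_h = 775·6.4 = 4960.00
  stratum E: N_h·S_h = 1200·33.9 = 40680.00
Σ N_h S_h = 141550.00
n for stratum D = 236·4960.00/141550.00 = 8.270 → 8

8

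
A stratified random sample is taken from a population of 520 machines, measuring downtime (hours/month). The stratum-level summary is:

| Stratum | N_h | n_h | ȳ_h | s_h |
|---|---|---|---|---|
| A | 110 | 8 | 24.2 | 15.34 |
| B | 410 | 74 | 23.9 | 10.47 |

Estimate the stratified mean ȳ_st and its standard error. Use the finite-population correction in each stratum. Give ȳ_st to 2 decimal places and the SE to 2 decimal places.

ȳ_st ≈ 23.96, SE ≈ 1.41

ȳ_st = Σ W_h ȳ_h = (110·24.2 + 410·23.9)/520 = 23.96346
V̂(ȳ_st) = Σ W_h² (1 − n_h/N_h) s_h²/n_h, with W_h = N_h/N and N = 520:
  stratum A: (110/520)²·(1 − 8/110)·15.34²/8 = 1.22053
  stratum B: (410/520)²·(1 − 74/410)·10.47²/74 = 0.754707
V̂(ȳ_st) = 1.97523
SE(ȳ_st) = √1.97523 = 1.40543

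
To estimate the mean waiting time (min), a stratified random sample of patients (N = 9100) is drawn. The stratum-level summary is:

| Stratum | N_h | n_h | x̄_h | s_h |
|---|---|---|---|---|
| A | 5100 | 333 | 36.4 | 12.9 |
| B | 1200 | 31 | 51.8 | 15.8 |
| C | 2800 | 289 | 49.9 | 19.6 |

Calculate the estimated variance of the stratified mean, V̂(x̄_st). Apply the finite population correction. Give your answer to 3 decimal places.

V̂(x̄_st) = Σ W_h² (1 − n_h/N_h) s_h²/n_h, with W_h = N_h/N and N = 9100:
  stratum A: (5100/9100)²·(1 − 333/5100)·12.9²/333 = 0.146713
  stratum B: (1200/9100)²·(1 − 31/1200)·15.8²/31 = 0.136416
  stratum C: (2800/9100)²·(1 − 289/2800)·19.6²/289 = 0.112859
V̂(x̄_st) = 0.395988

V̂(x̄_st) ≈ 0.396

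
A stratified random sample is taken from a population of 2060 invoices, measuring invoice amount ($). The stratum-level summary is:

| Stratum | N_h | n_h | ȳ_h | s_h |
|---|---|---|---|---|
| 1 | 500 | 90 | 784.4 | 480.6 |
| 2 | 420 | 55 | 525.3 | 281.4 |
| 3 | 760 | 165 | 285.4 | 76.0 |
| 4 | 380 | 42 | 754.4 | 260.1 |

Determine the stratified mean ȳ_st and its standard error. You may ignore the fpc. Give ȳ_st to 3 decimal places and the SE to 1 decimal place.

ȳ_st = Σ W_h ȳ_h = (500·784.4 + 420·525.3 + 760·285.4 + 380·754.4)/2060 = 541.94272
V̂(ȳ_st) = Σ W_h² s_h²/n_h, with W_h = N_h/N and N = 2060:
  stratum 1: (500/2060)²·480.6²/90 = 151.193
  stratum 2: (420/2060)²·281.4²/55 = 59.848
  stratum 3: (760/2060)²·76.0²/165 = 4.7647
  stratum 4: (380/2060)²·260.1²/42 = 54.8106
V̂(ȳ_st) = 270.616
SE(ȳ_st) = √270.616 = 16.4504

ȳ_st ≈ 541.943, SE ≈ 16.5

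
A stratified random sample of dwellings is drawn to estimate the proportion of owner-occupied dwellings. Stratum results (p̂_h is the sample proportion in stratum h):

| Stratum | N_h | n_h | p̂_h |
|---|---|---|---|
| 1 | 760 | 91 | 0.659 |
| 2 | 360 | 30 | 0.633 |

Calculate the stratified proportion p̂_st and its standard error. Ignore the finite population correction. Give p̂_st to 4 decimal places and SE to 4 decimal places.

p̂_st ≈ 0.6506, SE ≈ 0.0445

N = 1120; stratum weights W_h = N_h/N.
p̂_st = Σ W_h p̂_h = (760·0.659 + 360·0.633)/1120 = 0.65064
V̂(p̂_st) = Σ W_h² p̂_h(1−p̂_h)/(n_h−1):
  stratum 1: (760/1120)²·0.659·0.341/90 = 0.00114971
  stratum 2: (360/1120)²·0.633·0.367/29 = 0.000827639
V̂(p̂_st) = 0.00197735; SE = √V̂ = 0.0444674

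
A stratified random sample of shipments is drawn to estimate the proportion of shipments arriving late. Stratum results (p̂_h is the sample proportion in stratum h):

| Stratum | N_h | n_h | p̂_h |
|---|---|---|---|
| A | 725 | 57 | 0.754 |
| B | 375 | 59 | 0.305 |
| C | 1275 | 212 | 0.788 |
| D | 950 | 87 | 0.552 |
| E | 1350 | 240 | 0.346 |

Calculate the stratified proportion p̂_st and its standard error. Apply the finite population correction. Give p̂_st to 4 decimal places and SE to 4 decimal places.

p̂_st ≈ 0.5684, SE ≈ 0.0178

N = 4675; stratum weights W_h = N_h/N.
p̂_st = Σ W_h p̂_h = (725·0.754 + 375·0.305 + 1275·0.788 + 950·0.552 + 1350·0.346)/4675 = 0.56839
V̂(p̂_st) = Σ W_h² (1 − n_h/N_h) p̂_h(1−p̂_h)/(n_h−1):
  stratum A: (725/4675)²·(1 − 57/725)·0.754·0.246/56 = 7.33955e-05
  stratum B: (375/4675)²·(1 − 59/375)·0.305·0.695/58 = 1.98158e-05
  stratum C: (1275/4675)²·(1 − 212/1275)·0.788·0.212/211 = 4.90976e-05
  stratum D: (950/4675)²·(1 − 87/950)·0.552·0.448/86 = 0.000107867
  stratum E: (1350/4675)²·(1 − 240/1350)·0.346·0.654/239 = 6.49157e-05
V̂(p̂_st) = 0.000315092; SE = √V̂ = 0.0177508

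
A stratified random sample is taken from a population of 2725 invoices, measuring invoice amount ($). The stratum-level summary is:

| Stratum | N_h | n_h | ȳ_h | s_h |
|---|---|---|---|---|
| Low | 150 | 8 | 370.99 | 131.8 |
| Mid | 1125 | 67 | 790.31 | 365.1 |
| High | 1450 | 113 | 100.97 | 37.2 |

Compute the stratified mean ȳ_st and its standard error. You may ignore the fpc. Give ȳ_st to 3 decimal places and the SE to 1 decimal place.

ȳ_st = Σ W_h ȳ_h = (150·370.99 + 1125·790.31 + 1450·100.97)/2725 = 400.42339
V̂(ȳ_st) = Σ W_h² s_h²/n_h, with W_h = N_h/N and N = 2725:
  stratum Low: (150/2725)²·131.8²/8 = 6.57946
  stratum Mid: (1125/2725)²·365.1²/67 = 339.095
  stratum High: (1450/2725)²·37.2²/113 = 3.46745
V̂(ȳ_st) = 349.142
SE(ȳ_st) = √349.142 = 18.6853

ȳ_st ≈ 400.423, SE ≈ 18.7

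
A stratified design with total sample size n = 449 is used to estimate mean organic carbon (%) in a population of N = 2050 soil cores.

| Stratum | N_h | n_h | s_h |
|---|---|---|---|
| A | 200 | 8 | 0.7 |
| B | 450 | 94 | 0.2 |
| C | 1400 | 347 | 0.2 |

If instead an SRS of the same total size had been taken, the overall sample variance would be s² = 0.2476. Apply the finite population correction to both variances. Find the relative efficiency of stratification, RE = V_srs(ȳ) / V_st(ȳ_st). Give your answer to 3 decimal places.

V̂(ȳ_st) = Σ W_h² (1 − n_h/N_h) s_h²/n_h, with W_h = N_h/N and N = 2050:
  stratum A: (200/2050)²·(1 − 8/200)·0.7²/8 = 0.000559667
  stratum B: (450/2050)²·(1 − 94/450)·0.2²/94 = 1.62213e-05
  stratum C: (1400/2050)²·(1 − 347/1400)·0.2²/347 = 4.0437e-05
V_st = 0.000616325
V_srs = (1 − 449/2050)·0.2476/449 = 0.000430667
Relative efficiency = V_srs / V_st = 0.000430667/0.000616325 = 0.6988

RE ≈ 0.699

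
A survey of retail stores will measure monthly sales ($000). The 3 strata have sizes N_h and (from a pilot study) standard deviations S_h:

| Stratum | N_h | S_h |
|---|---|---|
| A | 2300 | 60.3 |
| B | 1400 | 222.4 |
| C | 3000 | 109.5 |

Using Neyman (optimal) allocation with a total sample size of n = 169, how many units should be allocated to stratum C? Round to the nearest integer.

71

Neyman allocation: n_h = n · N_h S_h / Σ N_i S_i, with n = 169.
  stratum A: N_h·S_h = 2300·60.3 = 138690.00
  stratum B: N_h·S_h = 1400·222.4 = 311360.00
  stratum C: N_h·S_h = 3000·109.5 = 328500.00
Σ N_h S_h = 778550.00
n for stratum C = 169·328500.00/778550.00 = 71.308 → 71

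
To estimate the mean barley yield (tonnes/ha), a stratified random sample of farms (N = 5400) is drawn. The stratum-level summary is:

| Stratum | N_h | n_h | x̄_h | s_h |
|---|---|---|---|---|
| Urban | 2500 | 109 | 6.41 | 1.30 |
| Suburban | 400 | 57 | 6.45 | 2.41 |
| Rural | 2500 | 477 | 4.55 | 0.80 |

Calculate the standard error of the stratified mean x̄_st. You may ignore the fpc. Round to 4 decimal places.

V̂(x̄_st) = Σ W_h² s_h²/n_h, with W_h = N_h/N and N = 5400:
  stratum Urban: (2500/5400)²·1.30²/109 = 0.00332317
  stratum Suburban: (400/5400)²·2.41²/57 = 0.000559103
  stratum Rural: (2500/5400)²·0.80²/477 = 0.000287577
V̂(x̄_st) = 0.00416985
SE(x̄_st) = √0.00416985 = 0.0645744

SE(x̄_st) ≈ 0.0646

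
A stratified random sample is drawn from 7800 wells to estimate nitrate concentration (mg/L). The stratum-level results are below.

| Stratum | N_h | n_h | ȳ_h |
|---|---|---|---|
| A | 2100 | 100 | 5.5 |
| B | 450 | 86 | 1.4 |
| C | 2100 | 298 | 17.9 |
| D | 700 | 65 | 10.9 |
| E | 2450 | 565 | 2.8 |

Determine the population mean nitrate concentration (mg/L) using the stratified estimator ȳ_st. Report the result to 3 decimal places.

ȳ_st ≈ 8.238

N = Σ N_h = 7800. Stratum weights W_h = N_h/N.
ȳ_st = (2100·5.5 + 450·1.4 + 2100·17.9 + 700·10.9 + 2450·2.8) / 7800 = 8.23846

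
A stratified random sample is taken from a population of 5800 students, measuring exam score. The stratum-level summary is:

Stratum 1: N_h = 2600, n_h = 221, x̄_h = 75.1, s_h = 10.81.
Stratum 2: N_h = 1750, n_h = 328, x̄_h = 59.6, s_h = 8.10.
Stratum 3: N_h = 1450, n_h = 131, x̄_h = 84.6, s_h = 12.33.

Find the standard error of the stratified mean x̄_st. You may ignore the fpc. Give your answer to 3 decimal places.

SE(x̄_st) ≈ 0.444

V̂(x̄_st) = Σ W_h² s_h²/n_h, with W_h = N_h/N and N = 5800:
  stratum 1: (2600/5800)²·10.81²/221 = 0.106255
  stratum 2: (1750/5800)²·8.10²/328 = 0.0182103
  stratum 3: (1450/5800)²·12.33²/131 = 0.0725329
V̂(x̄_st) = 0.196998
SE(x̄_st) = √0.196998 = 0.443845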